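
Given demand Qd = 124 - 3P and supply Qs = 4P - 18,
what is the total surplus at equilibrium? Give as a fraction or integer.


Find equilibrium: 124 - 3P = 4P - 18
124 + 18 = 7P
P* = 142/7 = 142/7
Q* = 4*142/7 - 18 = 442/7
Inverse demand: P = 124/3 - Q/3, so P_max = 124/3
Inverse supply: P = 9/2 + Q/4, so P_min = 9/2
CS = (1/2) * 442/7 * (124/3 - 142/7) = 97682/147
PS = (1/2) * 442/7 * (142/7 - 9/2) = 48841/98
TS = CS + PS = 97682/147 + 48841/98 = 48841/42

48841/42


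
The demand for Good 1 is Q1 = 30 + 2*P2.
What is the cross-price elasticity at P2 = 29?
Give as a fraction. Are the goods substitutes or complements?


dQ1/dP2 = 2
At P2 = 29: Q1 = 30 + 2*29 = 88
Exy = (dQ1/dP2)(P2/Q1) = 2 * 29 / 88 = 29/44
Since Exy > 0, the goods are substitutes.

29/44 (substitutes)


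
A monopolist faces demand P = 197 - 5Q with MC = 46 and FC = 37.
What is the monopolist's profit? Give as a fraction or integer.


MR = MC: 197 - 10Q = 46
Q* = 151/10
P* = 197 - 5*151/10 = 243/2
Profit = (P* - MC)*Q* - FC
= (243/2 - 46)*151/10 - 37
= 151/2*151/10 - 37
= 22801/20 - 37 = 22061/20

22061/20


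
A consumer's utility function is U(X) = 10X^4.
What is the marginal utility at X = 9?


MU = dU/dX = 10*4*X^(4-1)
MU = 40*X^3
At X = 9:
MU = 40 * 9^3
MU = 40 * 729 = 29160

29160


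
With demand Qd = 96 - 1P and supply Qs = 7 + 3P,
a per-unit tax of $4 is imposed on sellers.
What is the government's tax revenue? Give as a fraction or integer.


With tax on sellers, new supply: Qs' = 7 + 3(P - 4)
= 3P - 5
New equilibrium quantity:
Q_new = 283/4
Tax revenue = tax * Q_new = 4 * 283/4 = 283

283


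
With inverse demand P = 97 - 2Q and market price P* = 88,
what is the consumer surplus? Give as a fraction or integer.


Maximum willingness to pay (at Q=0): P_max = 97
Quantity demanded at P* = 88:
Q* = (97 - 88)/2 = 9/2
CS = (1/2) * Q* * (P_max - P*)
CS = (1/2) * 9/2 * (97 - 88)
CS = (1/2) * 9/2 * 9 = 81/4

81/4


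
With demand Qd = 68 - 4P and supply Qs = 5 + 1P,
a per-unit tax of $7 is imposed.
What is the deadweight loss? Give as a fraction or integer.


Pre-tax equilibrium quantity: Q* = 88/5
Post-tax equilibrium quantity: Q_tax = 12
Reduction in quantity: Q* - Q_tax = 28/5
DWL = (1/2) * tax * (Q* - Q_tax)
DWL = (1/2) * 7 * 28/5 = 98/5

98/5


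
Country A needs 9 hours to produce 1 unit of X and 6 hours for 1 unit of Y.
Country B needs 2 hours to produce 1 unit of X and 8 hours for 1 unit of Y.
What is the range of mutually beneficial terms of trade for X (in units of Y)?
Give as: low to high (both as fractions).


Opportunity cost of X for Country A = hours_X / hours_Y = 9/6 = 3/2 units of Y
Opportunity cost of X for Country B = hours_X / hours_Y = 2/8 = 1/4 units of Y
Terms of trade must be between the two opportunity costs.
Range: 1/4 to 3/2

1/4 to 3/2


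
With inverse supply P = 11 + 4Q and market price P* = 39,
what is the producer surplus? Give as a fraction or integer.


Minimum supply price (at Q=0): P_min = 11
Quantity supplied at P* = 39:
Q* = (39 - 11)/4 = 7
PS = (1/2) * Q* * (P* - P_min)
PS = (1/2) * 7 * (39 - 11)
PS = (1/2) * 7 * 28 = 98

98


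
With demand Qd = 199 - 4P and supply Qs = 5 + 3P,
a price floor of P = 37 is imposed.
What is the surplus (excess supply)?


At P = 37:
Qd = 199 - 4*37 = 51
Qs = 5 + 3*37 = 116
Surplus = Qs - Qd = 116 - 51 = 65

65


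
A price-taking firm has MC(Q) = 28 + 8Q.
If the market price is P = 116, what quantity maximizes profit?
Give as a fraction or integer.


In perfect competition, profit is maximized where P = MC.
116 = 28 + 8Q
88 = 8Q
Q* = 88/8 = 11

11


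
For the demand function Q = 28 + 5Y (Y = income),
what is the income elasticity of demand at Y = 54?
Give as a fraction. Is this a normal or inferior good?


dQ/dY = 5
At Y = 54: Q = 28 + 5*54 = 298
Ey = (dQ/dY)(Y/Q) = 5 * 54 / 298 = 135/149
Since Ey > 0, this is a normal good.

135/149 (normal good)


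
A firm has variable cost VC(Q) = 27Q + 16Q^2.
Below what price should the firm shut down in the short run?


AVC(Q) = VC(Q)/Q = 27 + 16Q
AVC is increasing in Q, so minimum AVC is at Q -> 0+.
Min AVC = 27
The firm should shut down if P < 27.

27


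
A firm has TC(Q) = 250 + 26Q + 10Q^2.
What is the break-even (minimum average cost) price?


AC(Q) = 250/Q + 26 + 10Q
To minimize: dAC/dQ = -250/Q^2 + 10 = 0
Q^2 = 250/10 = 25
Q* = 5
Min AC = 250/5 + 26 + 10*5
Min AC = 50 + 26 + 50 = 126

126


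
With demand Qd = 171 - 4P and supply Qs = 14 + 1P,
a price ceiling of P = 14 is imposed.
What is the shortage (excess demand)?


At P = 14:
Qd = 171 - 4*14 = 115
Qs = 14 + 1*14 = 28
Shortage = Qd - Qs = 115 - 28 = 87

87


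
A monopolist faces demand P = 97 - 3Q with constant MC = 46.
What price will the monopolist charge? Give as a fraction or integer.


MR = 97 - 6Q
Set MR = MC: 97 - 6Q = 46
Q* = 17/2
Substitute into demand:
P* = 97 - 3*17/2 = 143/2

143/2


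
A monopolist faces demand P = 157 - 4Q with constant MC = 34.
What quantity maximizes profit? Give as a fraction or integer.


TR = P*Q = (157 - 4Q)Q = 157Q - 4Q^2
MR = dTR/dQ = 157 - 8Q
Set MR = MC:
157 - 8Q = 34
123 = 8Q
Q* = 123/8 = 123/8

123/8


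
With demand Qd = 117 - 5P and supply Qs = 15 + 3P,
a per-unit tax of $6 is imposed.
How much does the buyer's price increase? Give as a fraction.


With a per-unit tax, the buyer's price increase depends on relative slopes.
Supply slope: d = 3, Demand slope: b = 5
Buyer's price increase = d * tax / (b + d)
= 3 * 6 / (5 + 3)
= 18 / 8 = 9/4

9/4


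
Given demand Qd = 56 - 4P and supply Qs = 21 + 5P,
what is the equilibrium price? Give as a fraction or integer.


At equilibrium, Qd = Qs.
56 - 4P = 21 + 5P
56 - 21 = 4P + 5P
35 = 9P
P* = 35/9 = 35/9

35/9


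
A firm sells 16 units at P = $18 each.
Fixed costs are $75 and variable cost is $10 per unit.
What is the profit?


Total Revenue = P * Q = 18 * 16 = $288
Total Cost = FC + VC*Q = 75 + 10*16 = $235
Profit = TR - TC = 288 - 235 = $53

$53


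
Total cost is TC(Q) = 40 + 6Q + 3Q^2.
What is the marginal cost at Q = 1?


MC = dTC/dQ = 6 + 2*3*Q
At Q = 1:
MC = 6 + 6*1
MC = 6 + 6 = 12

12


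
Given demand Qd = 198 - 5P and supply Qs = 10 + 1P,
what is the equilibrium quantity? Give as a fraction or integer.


First find equilibrium price:
198 - 5P = 10 + 1P
P* = 188/6 = 94/3
Then substitute into demand:
Q* = 198 - 5 * 94/3 = 124/3

124/3


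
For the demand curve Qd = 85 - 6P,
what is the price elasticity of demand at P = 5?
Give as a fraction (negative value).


dQ/dP = -6
At P = 5: Q = 85 - 6*5 = 55
E = (dQ/dP)(P/Q) = (-6)(5/55) = -6/11

-6/11


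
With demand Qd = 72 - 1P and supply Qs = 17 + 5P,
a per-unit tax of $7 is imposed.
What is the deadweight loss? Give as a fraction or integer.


Pre-tax equilibrium quantity: Q* = 377/6
Post-tax equilibrium quantity: Q_tax = 57
Reduction in quantity: Q* - Q_tax = 35/6
DWL = (1/2) * tax * (Q* - Q_tax)
DWL = (1/2) * 7 * 35/6 = 245/12

245/12


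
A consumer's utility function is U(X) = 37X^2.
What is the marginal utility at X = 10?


MU = dU/dX = 37*2*X^(2-1)
MU = 74*X^1
At X = 10:
MU = 74 * 10^1
MU = 74 * 10 = 740

740


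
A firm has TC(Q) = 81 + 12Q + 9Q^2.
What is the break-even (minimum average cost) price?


AC(Q) = 81/Q + 12 + 9Q
To minimize: dAC/dQ = -81/Q^2 + 9 = 0
Q^2 = 81/9 = 9
Q* = 3
Min AC = 81/3 + 12 + 9*3
Min AC = 27 + 12 + 27 = 66

66


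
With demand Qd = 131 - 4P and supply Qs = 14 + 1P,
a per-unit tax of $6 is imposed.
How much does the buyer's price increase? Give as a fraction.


With a per-unit tax, the buyer's price increase depends on relative slopes.
Supply slope: d = 1, Demand slope: b = 4
Buyer's price increase = d * tax / (b + d)
= 1 * 6 / (4 + 1)
= 6 / 5 = 6/5

6/5


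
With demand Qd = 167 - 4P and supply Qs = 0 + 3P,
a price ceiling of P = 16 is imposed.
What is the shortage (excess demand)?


At P = 16:
Qd = 167 - 4*16 = 103
Qs = 0 + 3*16 = 48
Shortage = Qd - Qs = 103 - 48 = 55

55


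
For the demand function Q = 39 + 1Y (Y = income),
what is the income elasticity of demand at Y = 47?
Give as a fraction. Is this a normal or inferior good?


dQ/dY = 1
At Y = 47: Q = 39 + 1*47 = 86
Ey = (dQ/dY)(Y/Q) = 1 * 47 / 86 = 47/86
Since Ey > 0, this is a normal good.

47/86 (normal good)


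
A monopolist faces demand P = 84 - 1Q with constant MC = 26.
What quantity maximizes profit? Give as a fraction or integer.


TR = P*Q = (84 - 1Q)Q = 84Q - 1Q^2
MR = dTR/dQ = 84 - 2Q
Set MR = MC:
84 - 2Q = 26
58 = 2Q
Q* = 58/2 = 29

29


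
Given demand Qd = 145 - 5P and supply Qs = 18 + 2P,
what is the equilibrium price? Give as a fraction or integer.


At equilibrium, Qd = Qs.
145 - 5P = 18 + 2P
145 - 18 = 5P + 2P
127 = 7P
P* = 127/7 = 127/7

127/7


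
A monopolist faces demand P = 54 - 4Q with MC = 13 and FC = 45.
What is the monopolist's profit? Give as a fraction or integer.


MR = MC: 54 - 8Q = 13
Q* = 41/8
P* = 54 - 4*41/8 = 67/2
Profit = (P* - MC)*Q* - FC
= (67/2 - 13)*41/8 - 45
= 41/2*41/8 - 45
= 1681/16 - 45 = 961/16

961/16


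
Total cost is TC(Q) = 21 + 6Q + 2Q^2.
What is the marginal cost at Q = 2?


MC = dTC/dQ = 6 + 2*2*Q
At Q = 2:
MC = 6 + 4*2
MC = 6 + 8 = 14

14


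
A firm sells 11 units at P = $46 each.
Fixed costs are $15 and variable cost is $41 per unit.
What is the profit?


Total Revenue = P * Q = 46 * 11 = $506
Total Cost = FC + VC*Q = 15 + 41*11 = $466
Profit = TR - TC = 506 - 466 = $40

$40


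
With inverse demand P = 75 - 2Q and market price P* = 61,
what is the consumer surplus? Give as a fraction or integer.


Maximum willingness to pay (at Q=0): P_max = 75
Quantity demanded at P* = 61:
Q* = (75 - 61)/2 = 7
CS = (1/2) * Q* * (P_max - P*)
CS = (1/2) * 7 * (75 - 61)
CS = (1/2) * 7 * 14 = 49

49


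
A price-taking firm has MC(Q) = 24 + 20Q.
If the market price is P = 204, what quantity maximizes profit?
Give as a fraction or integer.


In perfect competition, profit is maximized where P = MC.
204 = 24 + 20Q
180 = 20Q
Q* = 180/20 = 9

9


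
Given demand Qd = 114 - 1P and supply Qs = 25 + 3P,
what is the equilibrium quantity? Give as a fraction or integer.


First find equilibrium price:
114 - 1P = 25 + 3P
P* = 89/4 = 89/4
Then substitute into demand:
Q* = 114 - 1 * 89/4 = 367/4

367/4


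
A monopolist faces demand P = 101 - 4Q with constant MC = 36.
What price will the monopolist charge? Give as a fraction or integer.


MR = 101 - 8Q
Set MR = MC: 101 - 8Q = 36
Q* = 65/8
Substitute into demand:
P* = 101 - 4*65/8 = 137/2

137/2


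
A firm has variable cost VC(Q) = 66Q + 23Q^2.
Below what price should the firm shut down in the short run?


AVC(Q) = VC(Q)/Q = 66 + 23Q
AVC is increasing in Q, so minimum AVC is at Q -> 0+.
Min AVC = 66
The firm should shut down if P < 66.

66


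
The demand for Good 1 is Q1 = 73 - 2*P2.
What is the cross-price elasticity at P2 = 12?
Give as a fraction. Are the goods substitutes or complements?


dQ1/dP2 = -2
At P2 = 12: Q1 = 73 - 2*12 = 49
Exy = (dQ1/dP2)(P2/Q1) = -2 * 12 / 49 = -24/49
Since Exy < 0, the goods are complements.

-24/49 (complements)


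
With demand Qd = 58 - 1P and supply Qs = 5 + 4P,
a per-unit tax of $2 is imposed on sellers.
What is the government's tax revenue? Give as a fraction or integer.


With tax on sellers, new supply: Qs' = 5 + 4(P - 2)
= 4P - 3
New equilibrium quantity:
Q_new = 229/5
Tax revenue = tax * Q_new = 2 * 229/5 = 458/5

458/5


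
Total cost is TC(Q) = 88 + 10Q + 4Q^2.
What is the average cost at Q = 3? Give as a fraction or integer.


TC(3) = 88 + 10*3 + 4*3^2
TC(3) = 88 + 30 + 36 = 154
AC = TC/Q = 154/3 = 154/3

154/3


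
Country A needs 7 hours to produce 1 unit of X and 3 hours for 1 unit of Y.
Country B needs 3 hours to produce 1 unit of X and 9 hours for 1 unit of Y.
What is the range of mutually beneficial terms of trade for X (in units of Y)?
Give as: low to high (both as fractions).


Opportunity cost of X for Country A = hours_X / hours_Y = 7/3 = 7/3 units of Y
Opportunity cost of X for Country B = hours_X / hours_Y = 3/9 = 1/3 units of Y
Terms of trade must be between the two opportunity costs.
Range: 1/3 to 7/3

1/3 to 7/3


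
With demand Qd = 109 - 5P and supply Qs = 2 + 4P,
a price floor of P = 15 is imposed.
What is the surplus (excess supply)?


At P = 15:
Qd = 109 - 5*15 = 34
Qs = 2 + 4*15 = 62
Surplus = Qs - Qd = 62 - 34 = 28

28


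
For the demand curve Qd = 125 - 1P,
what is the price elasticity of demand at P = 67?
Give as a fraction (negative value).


dQ/dP = -1
At P = 67: Q = 125 - 1*67 = 58
E = (dQ/dP)(P/Q) = (-1)(67/58) = -67/58

-67/58


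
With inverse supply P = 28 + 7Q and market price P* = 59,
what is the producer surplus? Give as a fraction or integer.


Minimum supply price (at Q=0): P_min = 28
Quantity supplied at P* = 59:
Q* = (59 - 28)/7 = 31/7
PS = (1/2) * Q* * (P* - P_min)
PS = (1/2) * 31/7 * (59 - 28)
PS = (1/2) * 31/7 * 31 = 961/14

961/14


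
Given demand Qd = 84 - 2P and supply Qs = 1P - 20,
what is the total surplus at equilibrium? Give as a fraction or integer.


Find equilibrium: 84 - 2P = 1P - 20
84 + 20 = 3P
P* = 104/3 = 104/3
Q* = 1*104/3 - 20 = 44/3
Inverse demand: P = 42 - Q/2, so P_max = 42
Inverse supply: P = 20 + Q/1, so P_min = 20
CS = (1/2) * 44/3 * (42 - 104/3) = 484/9
PS = (1/2) * 44/3 * (104/3 - 20) = 968/9
TS = CS + PS = 484/9 + 968/9 = 484/3

484/3


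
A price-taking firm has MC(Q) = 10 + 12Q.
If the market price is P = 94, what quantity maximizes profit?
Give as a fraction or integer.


In perfect competition, profit is maximized where P = MC.
94 = 10 + 12Q
84 = 12Q
Q* = 84/12 = 7

7


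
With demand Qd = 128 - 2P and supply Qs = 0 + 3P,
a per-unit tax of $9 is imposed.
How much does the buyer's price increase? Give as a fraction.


With a per-unit tax, the buyer's price increase depends on relative slopes.
Supply slope: d = 3, Demand slope: b = 2
Buyer's price increase = d * tax / (b + d)
= 3 * 9 / (2 + 3)
= 27 / 5 = 27/5

27/5


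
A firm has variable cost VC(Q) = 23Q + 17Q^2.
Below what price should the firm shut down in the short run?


AVC(Q) = VC(Q)/Q = 23 + 17Q
AVC is increasing in Q, so minimum AVC is at Q -> 0+.
Min AVC = 23
The firm should shut down if P < 23.

23


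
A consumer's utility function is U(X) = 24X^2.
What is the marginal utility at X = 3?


MU = dU/dX = 24*2*X^(2-1)
MU = 48*X^1
At X = 3:
MU = 48 * 3^1
MU = 48 * 3 = 144

144


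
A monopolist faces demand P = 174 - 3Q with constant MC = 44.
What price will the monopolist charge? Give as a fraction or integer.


MR = 174 - 6Q
Set MR = MC: 174 - 6Q = 44
Q* = 65/3
Substitute into demand:
P* = 174 - 3*65/3 = 109

109


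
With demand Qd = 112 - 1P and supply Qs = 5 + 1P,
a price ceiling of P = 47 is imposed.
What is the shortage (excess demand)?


At P = 47:
Qd = 112 - 1*47 = 65
Qs = 5 + 1*47 = 52
Shortage = Qd - Qs = 65 - 52 = 13

13


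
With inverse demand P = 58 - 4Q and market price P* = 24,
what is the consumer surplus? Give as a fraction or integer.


Maximum willingness to pay (at Q=0): P_max = 58
Quantity demanded at P* = 24:
Q* = (58 - 24)/4 = 17/2
CS = (1/2) * Q* * (P_max - P*)
CS = (1/2) * 17/2 * (58 - 24)
CS = (1/2) * 17/2 * 34 = 289/2

289/2


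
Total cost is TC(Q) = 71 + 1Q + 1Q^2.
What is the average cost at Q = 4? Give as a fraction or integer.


TC(4) = 71 + 1*4 + 1*4^2
TC(4) = 71 + 4 + 16 = 91
AC = TC/Q = 91/4 = 91/4

91/4


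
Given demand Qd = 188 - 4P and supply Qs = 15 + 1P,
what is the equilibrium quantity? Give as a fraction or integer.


First find equilibrium price:
188 - 4P = 15 + 1P
P* = 173/5 = 173/5
Then substitute into demand:
Q* = 188 - 4 * 173/5 = 248/5

248/5


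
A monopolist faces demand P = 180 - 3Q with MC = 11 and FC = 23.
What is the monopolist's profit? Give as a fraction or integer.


MR = MC: 180 - 6Q = 11
Q* = 169/6
P* = 180 - 3*169/6 = 191/2
Profit = (P* - MC)*Q* - FC
= (191/2 - 11)*169/6 - 23
= 169/2*169/6 - 23
= 28561/12 - 23 = 28285/12

28285/12


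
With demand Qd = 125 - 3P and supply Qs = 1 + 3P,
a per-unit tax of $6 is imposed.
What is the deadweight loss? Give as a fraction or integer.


Pre-tax equilibrium quantity: Q* = 63
Post-tax equilibrium quantity: Q_tax = 54
Reduction in quantity: Q* - Q_tax = 9
DWL = (1/2) * tax * (Q* - Q_tax)
DWL = (1/2) * 6 * 9 = 27

27


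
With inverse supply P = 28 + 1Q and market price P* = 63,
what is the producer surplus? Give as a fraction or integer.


Minimum supply price (at Q=0): P_min = 28
Quantity supplied at P* = 63:
Q* = (63 - 28)/1 = 35
PS = (1/2) * Q* * (P* - P_min)
PS = (1/2) * 35 * (63 - 28)
PS = (1/2) * 35 * 35 = 1225/2

1225/2


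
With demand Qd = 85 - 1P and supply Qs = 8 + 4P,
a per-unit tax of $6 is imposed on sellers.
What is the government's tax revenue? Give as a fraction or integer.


With tax on sellers, new supply: Qs' = 8 + 4(P - 6)
= 4P - 16
New equilibrium quantity:
Q_new = 324/5
Tax revenue = tax * Q_new = 6 * 324/5 = 1944/5

1944/5


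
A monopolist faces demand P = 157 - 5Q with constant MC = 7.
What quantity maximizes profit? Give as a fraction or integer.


TR = P*Q = (157 - 5Q)Q = 157Q - 5Q^2
MR = dTR/dQ = 157 - 10Q
Set MR = MC:
157 - 10Q = 7
150 = 10Q
Q* = 150/10 = 15

15


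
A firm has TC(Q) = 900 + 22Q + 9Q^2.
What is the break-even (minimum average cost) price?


AC(Q) = 900/Q + 22 + 9Q
To minimize: dAC/dQ = -900/Q^2 + 9 = 0
Q^2 = 900/9 = 100
Q* = 10
Min AC = 900/10 + 22 + 9*10
Min AC = 90 + 22 + 90 = 202

202


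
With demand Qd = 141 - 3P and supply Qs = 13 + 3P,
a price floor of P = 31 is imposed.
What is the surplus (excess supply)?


At P = 31:
Qd = 141 - 3*31 = 48
Qs = 13 + 3*31 = 106
Surplus = Qs - Qd = 106 - 48 = 58

58


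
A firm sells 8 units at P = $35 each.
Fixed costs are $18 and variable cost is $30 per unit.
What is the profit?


Total Revenue = P * Q = 35 * 8 = $280
Total Cost = FC + VC*Q = 18 + 30*8 = $258
Profit = TR - TC = 280 - 258 = $22

$22


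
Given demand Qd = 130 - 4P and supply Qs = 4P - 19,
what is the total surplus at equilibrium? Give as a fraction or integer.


Find equilibrium: 130 - 4P = 4P - 19
130 + 19 = 8P
P* = 149/8 = 149/8
Q* = 4*149/8 - 19 = 111/2
Inverse demand: P = 65/2 - Q/4, so P_max = 65/2
Inverse supply: P = 19/4 + Q/4, so P_min = 19/4
CS = (1/2) * 111/2 * (65/2 - 149/8) = 12321/32
PS = (1/2) * 111/2 * (149/8 - 19/4) = 12321/32
TS = CS + PS = 12321/32 + 12321/32 = 12321/16

12321/16


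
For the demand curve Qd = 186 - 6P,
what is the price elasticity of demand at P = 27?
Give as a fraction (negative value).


dQ/dP = -6
At P = 27: Q = 186 - 6*27 = 24
E = (dQ/dP)(P/Q) = (-6)(27/24) = -27/4

-27/4


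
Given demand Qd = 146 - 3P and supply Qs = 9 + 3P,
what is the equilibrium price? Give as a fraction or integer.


At equilibrium, Qd = Qs.
146 - 3P = 9 + 3P
146 - 9 = 3P + 3P
137 = 6P
P* = 137/6 = 137/6

137/6


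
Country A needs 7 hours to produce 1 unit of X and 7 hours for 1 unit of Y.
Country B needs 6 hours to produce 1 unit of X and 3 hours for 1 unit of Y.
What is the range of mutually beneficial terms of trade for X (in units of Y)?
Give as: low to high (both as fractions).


Opportunity cost of X for Country A = hours_X / hours_Y = 7/7 = 1 units of Y
Opportunity cost of X for Country B = hours_X / hours_Y = 6/3 = 2 units of Y
Terms of trade must be between the two opportunity costs.
Range: 1 to 2

1 to 2


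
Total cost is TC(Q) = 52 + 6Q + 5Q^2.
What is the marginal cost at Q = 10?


MC = dTC/dQ = 6 + 2*5*Q
At Q = 10:
MC = 6 + 10*10
MC = 6 + 100 = 106

106


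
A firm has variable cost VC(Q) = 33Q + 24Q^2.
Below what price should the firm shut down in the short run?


AVC(Q) = VC(Q)/Q = 33 + 24Q
AVC is increasing in Q, so minimum AVC is at Q -> 0+.
Min AVC = 33
The firm should shut down if P < 33.

33


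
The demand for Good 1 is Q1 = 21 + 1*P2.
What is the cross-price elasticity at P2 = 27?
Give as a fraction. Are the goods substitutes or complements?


dQ1/dP2 = 1
At P2 = 27: Q1 = 21 + 1*27 = 48
Exy = (dQ1/dP2)(P2/Q1) = 1 * 27 / 48 = 9/16
Since Exy > 0, the goods are substitutes.

9/16 (substitutes)


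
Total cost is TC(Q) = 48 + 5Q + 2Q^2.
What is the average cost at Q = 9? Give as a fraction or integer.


TC(9) = 48 + 5*9 + 2*9^2
TC(9) = 48 + 45 + 162 = 255
AC = TC/Q = 255/9 = 85/3

85/3


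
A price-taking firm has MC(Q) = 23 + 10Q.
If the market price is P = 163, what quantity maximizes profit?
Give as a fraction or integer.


In perfect competition, profit is maximized where P = MC.
163 = 23 + 10Q
140 = 10Q
Q* = 140/10 = 14

14


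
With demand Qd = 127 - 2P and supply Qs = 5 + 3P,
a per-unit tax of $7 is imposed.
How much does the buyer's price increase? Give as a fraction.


With a per-unit tax, the buyer's price increase depends on relative slopes.
Supply slope: d = 3, Demand slope: b = 2
Buyer's price increase = d * tax / (b + d)
= 3 * 7 / (2 + 3)
= 21 / 5 = 21/5

21/5


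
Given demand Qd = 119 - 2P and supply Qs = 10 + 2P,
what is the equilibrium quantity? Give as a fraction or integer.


First find equilibrium price:
119 - 2P = 10 + 2P
P* = 109/4 = 109/4
Then substitute into demand:
Q* = 119 - 2 * 109/4 = 129/2

129/2


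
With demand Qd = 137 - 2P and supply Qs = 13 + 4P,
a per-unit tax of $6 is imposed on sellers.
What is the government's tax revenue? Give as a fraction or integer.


With tax on sellers, new supply: Qs' = 13 + 4(P - 6)
= 4P - 11
New equilibrium quantity:
Q_new = 263/3
Tax revenue = tax * Q_new = 6 * 263/3 = 526

526


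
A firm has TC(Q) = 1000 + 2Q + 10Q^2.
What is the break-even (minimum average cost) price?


AC(Q) = 1000/Q + 2 + 10Q
To minimize: dAC/dQ = -1000/Q^2 + 10 = 0
Q^2 = 1000/10 = 100
Q* = 10
Min AC = 1000/10 + 2 + 10*10
Min AC = 100 + 2 + 100 = 202

202


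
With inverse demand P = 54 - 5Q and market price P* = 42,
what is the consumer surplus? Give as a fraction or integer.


Maximum willingness to pay (at Q=0): P_max = 54
Quantity demanded at P* = 42:
Q* = (54 - 42)/5 = 12/5
CS = (1/2) * Q* * (P_max - P*)
CS = (1/2) * 12/5 * (54 - 42)
CS = (1/2) * 12/5 * 12 = 72/5

72/5


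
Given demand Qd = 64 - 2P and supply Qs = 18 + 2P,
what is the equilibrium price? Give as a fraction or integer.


At equilibrium, Qd = Qs.
64 - 2P = 18 + 2P
64 - 18 = 2P + 2P
46 = 4P
P* = 46/4 = 23/2

23/2


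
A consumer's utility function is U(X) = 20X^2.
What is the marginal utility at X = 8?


MU = dU/dX = 20*2*X^(2-1)
MU = 40*X^1
At X = 8:
MU = 40 * 8^1
MU = 40 * 8 = 320

320


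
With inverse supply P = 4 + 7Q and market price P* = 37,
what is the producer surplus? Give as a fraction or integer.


Minimum supply price (at Q=0): P_min = 4
Quantity supplied at P* = 37:
Q* = (37 - 4)/7 = 33/7
PS = (1/2) * Q* * (P* - P_min)
PS = (1/2) * 33/7 * (37 - 4)
PS = (1/2) * 33/7 * 33 = 1089/14

1089/14


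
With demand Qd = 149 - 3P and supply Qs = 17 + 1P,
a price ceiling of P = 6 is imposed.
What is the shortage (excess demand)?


At P = 6:
Qd = 149 - 3*6 = 131
Qs = 17 + 1*6 = 23
Shortage = Qd - Qs = 131 - 23 = 108

108


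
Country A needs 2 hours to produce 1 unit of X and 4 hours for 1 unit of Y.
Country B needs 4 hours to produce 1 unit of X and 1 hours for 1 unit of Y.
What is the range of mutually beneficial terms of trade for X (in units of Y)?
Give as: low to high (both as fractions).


Opportunity cost of X for Country A = hours_X / hours_Y = 2/4 = 1/2 units of Y
Opportunity cost of X for Country B = hours_X / hours_Y = 4/1 = 4 units of Y
Terms of trade must be between the two opportunity costs.
Range: 1/2 to 4

1/2 to 4


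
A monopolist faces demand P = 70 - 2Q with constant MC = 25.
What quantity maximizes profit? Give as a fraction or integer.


TR = P*Q = (70 - 2Q)Q = 70Q - 2Q^2
MR = dTR/dQ = 70 - 4Q
Set MR = MC:
70 - 4Q = 25
45 = 4Q
Q* = 45/4 = 45/4

45/4


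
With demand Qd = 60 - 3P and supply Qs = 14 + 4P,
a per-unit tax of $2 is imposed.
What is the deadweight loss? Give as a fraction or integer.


Pre-tax equilibrium quantity: Q* = 282/7
Post-tax equilibrium quantity: Q_tax = 258/7
Reduction in quantity: Q* - Q_tax = 24/7
DWL = (1/2) * tax * (Q* - Q_tax)
DWL = (1/2) * 2 * 24/7 = 24/7

24/7


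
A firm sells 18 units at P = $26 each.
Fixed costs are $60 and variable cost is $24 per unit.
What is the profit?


Total Revenue = P * Q = 26 * 18 = $468
Total Cost = FC + VC*Q = 60 + 24*18 = $492
Profit = TR - TC = 468 - 492 = $-24

$-24


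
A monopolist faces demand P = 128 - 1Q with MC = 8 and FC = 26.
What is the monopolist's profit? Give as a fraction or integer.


MR = MC: 128 - 2Q = 8
Q* = 60
P* = 128 - 1*60 = 68
Profit = (P* - MC)*Q* - FC
= (68 - 8)*60 - 26
= 60*60 - 26
= 3600 - 26 = 3574

3574


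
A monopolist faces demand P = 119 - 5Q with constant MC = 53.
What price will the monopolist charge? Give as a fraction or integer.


MR = 119 - 10Q
Set MR = MC: 119 - 10Q = 53
Q* = 33/5
Substitute into demand:
P* = 119 - 5*33/5 = 86

86


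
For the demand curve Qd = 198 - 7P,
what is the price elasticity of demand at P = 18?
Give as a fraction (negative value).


dQ/dP = -7
At P = 18: Q = 198 - 7*18 = 72
E = (dQ/dP)(P/Q) = (-7)(18/72) = -7/4

-7/4


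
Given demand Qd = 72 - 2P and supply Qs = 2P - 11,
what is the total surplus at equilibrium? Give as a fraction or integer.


Find equilibrium: 72 - 2P = 2P - 11
72 + 11 = 4P
P* = 83/4 = 83/4
Q* = 2*83/4 - 11 = 61/2
Inverse demand: P = 36 - Q/2, so P_max = 36
Inverse supply: P = 11/2 + Q/2, so P_min = 11/2
CS = (1/2) * 61/2 * (36 - 83/4) = 3721/16
PS = (1/2) * 61/2 * (83/4 - 11/2) = 3721/16
TS = CS + PS = 3721/16 + 3721/16 = 3721/8

3721/8


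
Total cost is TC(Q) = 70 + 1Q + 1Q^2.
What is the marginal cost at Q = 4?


MC = dTC/dQ = 1 + 2*1*Q
At Q = 4:
MC = 1 + 2*4
MC = 1 + 8 = 9

9


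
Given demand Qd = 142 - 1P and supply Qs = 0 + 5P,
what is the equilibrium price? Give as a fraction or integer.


At equilibrium, Qd = Qs.
142 - 1P = 0 + 5P
142 - 0 = 1P + 5P
142 = 6P
P* = 142/6 = 71/3

71/3


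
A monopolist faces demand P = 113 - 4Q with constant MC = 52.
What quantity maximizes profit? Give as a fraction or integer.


TR = P*Q = (113 - 4Q)Q = 113Q - 4Q^2
MR = dTR/dQ = 113 - 8Q
Set MR = MC:
113 - 8Q = 52
61 = 8Q
Q* = 61/8 = 61/8

61/8


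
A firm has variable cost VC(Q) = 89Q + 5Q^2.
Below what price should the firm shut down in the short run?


AVC(Q) = VC(Q)/Q = 89 + 5Q
AVC is increasing in Q, so minimum AVC is at Q -> 0+.
Min AVC = 89
The firm should shut down if P < 89.

89


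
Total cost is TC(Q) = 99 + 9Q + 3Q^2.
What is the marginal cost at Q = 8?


MC = dTC/dQ = 9 + 2*3*Q
At Q = 8:
MC = 9 + 6*8
MC = 9 + 48 = 57

57


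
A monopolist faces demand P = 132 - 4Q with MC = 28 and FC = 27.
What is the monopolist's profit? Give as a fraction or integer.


MR = MC: 132 - 8Q = 28
Q* = 13
P* = 132 - 4*13 = 80
Profit = (P* - MC)*Q* - FC
= (80 - 28)*13 - 27
= 52*13 - 27
= 676 - 27 = 649

649


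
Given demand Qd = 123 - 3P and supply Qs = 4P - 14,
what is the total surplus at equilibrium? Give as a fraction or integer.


Find equilibrium: 123 - 3P = 4P - 14
123 + 14 = 7P
P* = 137/7 = 137/7
Q* = 4*137/7 - 14 = 450/7
Inverse demand: P = 41 - Q/3, so P_max = 41
Inverse supply: P = 7/2 + Q/4, so P_min = 7/2
CS = (1/2) * 450/7 * (41 - 137/7) = 33750/49
PS = (1/2) * 450/7 * (137/7 - 7/2) = 50625/98
TS = CS + PS = 33750/49 + 50625/98 = 16875/14

16875/14


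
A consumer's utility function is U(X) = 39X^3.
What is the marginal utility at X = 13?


MU = dU/dX = 39*3*X^(3-1)
MU = 117*X^2
At X = 13:
MU = 117 * 13^2
MU = 117 * 169 = 19773

19773


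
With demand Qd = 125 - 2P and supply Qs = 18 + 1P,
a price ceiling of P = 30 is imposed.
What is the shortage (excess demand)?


At P = 30:
Qd = 125 - 2*30 = 65
Qs = 18 + 1*30 = 48
Shortage = Qd - Qs = 65 - 48 = 17

17


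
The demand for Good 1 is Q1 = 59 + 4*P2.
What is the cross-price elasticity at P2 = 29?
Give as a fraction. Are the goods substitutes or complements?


dQ1/dP2 = 4
At P2 = 29: Q1 = 59 + 4*29 = 175
Exy = (dQ1/dP2)(P2/Q1) = 4 * 29 / 175 = 116/175
Since Exy > 0, the goods are substitutes.

116/175 (substitutes)


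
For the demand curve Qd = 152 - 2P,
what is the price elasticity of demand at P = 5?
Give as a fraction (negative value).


dQ/dP = -2
At P = 5: Q = 152 - 2*5 = 142
E = (dQ/dP)(P/Q) = (-2)(5/142) = -5/71

-5/71


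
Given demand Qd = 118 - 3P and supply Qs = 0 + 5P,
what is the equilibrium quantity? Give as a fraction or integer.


First find equilibrium price:
118 - 3P = 0 + 5P
P* = 118/8 = 59/4
Then substitute into demand:
Q* = 118 - 3 * 59/4 = 295/4

295/4


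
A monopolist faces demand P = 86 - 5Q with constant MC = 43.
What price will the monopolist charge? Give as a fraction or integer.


MR = 86 - 10Q
Set MR = MC: 86 - 10Q = 43
Q* = 43/10
Substitute into demand:
P* = 86 - 5*43/10 = 129/2

129/2


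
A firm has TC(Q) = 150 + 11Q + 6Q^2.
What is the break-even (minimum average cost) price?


AC(Q) = 150/Q + 11 + 6Q
To minimize: dAC/dQ = -150/Q^2 + 6 = 0
Q^2 = 150/6 = 25
Q* = 5
Min AC = 150/5 + 11 + 6*5
Min AC = 30 + 11 + 30 = 71

71


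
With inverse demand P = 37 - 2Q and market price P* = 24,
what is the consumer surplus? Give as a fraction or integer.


Maximum willingness to pay (at Q=0): P_max = 37
Quantity demanded at P* = 24:
Q* = (37 - 24)/2 = 13/2
CS = (1/2) * Q* * (P_max - P*)
CS = (1/2) * 13/2 * (37 - 24)
CS = (1/2) * 13/2 * 13 = 169/4

169/4


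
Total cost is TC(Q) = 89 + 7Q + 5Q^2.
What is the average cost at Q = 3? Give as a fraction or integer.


TC(3) = 89 + 7*3 + 5*3^2
TC(3) = 89 + 21 + 45 = 155
AC = TC/Q = 155/3 = 155/3

155/3


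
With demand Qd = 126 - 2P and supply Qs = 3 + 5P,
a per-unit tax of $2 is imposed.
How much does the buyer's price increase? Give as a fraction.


With a per-unit tax, the buyer's price increase depends on relative slopes.
Supply slope: d = 5, Demand slope: b = 2
Buyer's price increase = d * tax / (b + d)
= 5 * 2 / (2 + 5)
= 10 / 7 = 10/7

10/7


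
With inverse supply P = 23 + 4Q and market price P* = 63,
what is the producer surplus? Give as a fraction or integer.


Minimum supply price (at Q=0): P_min = 23
Quantity supplied at P* = 63:
Q* = (63 - 23)/4 = 10
PS = (1/2) * Q* * (P* - P_min)
PS = (1/2) * 10 * (63 - 23)
PS = (1/2) * 10 * 40 = 200

200


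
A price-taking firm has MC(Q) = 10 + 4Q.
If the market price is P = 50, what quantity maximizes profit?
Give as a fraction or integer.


In perfect competition, profit is maximized where P = MC.
50 = 10 + 4Q
40 = 4Q
Q* = 40/4 = 10

10


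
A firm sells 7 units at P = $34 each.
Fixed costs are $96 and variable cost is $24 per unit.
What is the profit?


Total Revenue = P * Q = 34 * 7 = $238
Total Cost = FC + VC*Q = 96 + 24*7 = $264
Profit = TR - TC = 238 - 264 = $-26

$-26


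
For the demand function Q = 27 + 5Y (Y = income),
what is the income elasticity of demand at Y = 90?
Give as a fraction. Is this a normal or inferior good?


dQ/dY = 5
At Y = 90: Q = 27 + 5*90 = 477
Ey = (dQ/dY)(Y/Q) = 5 * 90 / 477 = 50/53
Since Ey > 0, this is a normal good.

50/53 (normal good)


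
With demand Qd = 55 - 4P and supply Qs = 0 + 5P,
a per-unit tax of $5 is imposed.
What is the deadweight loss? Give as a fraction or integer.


Pre-tax equilibrium quantity: Q* = 275/9
Post-tax equilibrium quantity: Q_tax = 175/9
Reduction in quantity: Q* - Q_tax = 100/9
DWL = (1/2) * tax * (Q* - Q_tax)
DWL = (1/2) * 5 * 100/9 = 250/9

250/9


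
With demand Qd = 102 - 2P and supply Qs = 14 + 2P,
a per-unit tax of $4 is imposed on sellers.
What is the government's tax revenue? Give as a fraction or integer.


With tax on sellers, new supply: Qs' = 14 + 2(P - 4)
= 6 + 2P
New equilibrium quantity:
Q_new = 54
Tax revenue = tax * Q_new = 4 * 54 = 216

216


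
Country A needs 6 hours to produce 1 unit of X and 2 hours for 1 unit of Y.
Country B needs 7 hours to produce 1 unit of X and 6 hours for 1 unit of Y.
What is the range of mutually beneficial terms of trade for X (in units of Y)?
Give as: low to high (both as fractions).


Opportunity cost of X for Country A = hours_X / hours_Y = 6/2 = 3 units of Y
Opportunity cost of X for Country B = hours_X / hours_Y = 7/6 = 7/6 units of Y
Terms of trade must be between the two opportunity costs.
Range: 7/6 to 3

7/6 to 3


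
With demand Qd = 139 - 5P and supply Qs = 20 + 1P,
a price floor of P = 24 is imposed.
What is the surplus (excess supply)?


At P = 24:
Qd = 139 - 5*24 = 19
Qs = 20 + 1*24 = 44
Surplus = Qs - Qd = 44 - 19 = 25

25


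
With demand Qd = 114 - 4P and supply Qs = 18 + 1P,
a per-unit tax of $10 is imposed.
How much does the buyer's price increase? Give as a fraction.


With a per-unit tax, the buyer's price increase depends on relative slopes.
Supply slope: d = 1, Demand slope: b = 4
Buyer's price increase = d * tax / (b + d)
= 1 * 10 / (4 + 1)
= 10 / 5 = 2

2


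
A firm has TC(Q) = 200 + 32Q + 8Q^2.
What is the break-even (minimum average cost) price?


AC(Q) = 200/Q + 32 + 8Q
To minimize: dAC/dQ = -200/Q^2 + 8 = 0
Q^2 = 200/8 = 25
Q* = 5
Min AC = 200/5 + 32 + 8*5
Min AC = 40 + 32 + 40 = 112

112


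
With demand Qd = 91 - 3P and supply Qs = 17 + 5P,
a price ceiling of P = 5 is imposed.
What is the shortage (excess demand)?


At P = 5:
Qd = 91 - 3*5 = 76
Qs = 17 + 5*5 = 42
Shortage = Qd - Qs = 76 - 42 = 34

34


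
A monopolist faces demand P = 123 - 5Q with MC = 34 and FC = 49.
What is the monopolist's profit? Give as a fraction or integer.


MR = MC: 123 - 10Q = 34
Q* = 89/10
P* = 123 - 5*89/10 = 157/2
Profit = (P* - MC)*Q* - FC
= (157/2 - 34)*89/10 - 49
= 89/2*89/10 - 49
= 7921/20 - 49 = 6941/20

6941/20


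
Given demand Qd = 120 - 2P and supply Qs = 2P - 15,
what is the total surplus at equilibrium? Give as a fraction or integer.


Find equilibrium: 120 - 2P = 2P - 15
120 + 15 = 4P
P* = 135/4 = 135/4
Q* = 2*135/4 - 15 = 105/2
Inverse demand: P = 60 - Q/2, so P_max = 60
Inverse supply: P = 15/2 + Q/2, so P_min = 15/2
CS = (1/2) * 105/2 * (60 - 135/4) = 11025/16
PS = (1/2) * 105/2 * (135/4 - 15/2) = 11025/16
TS = CS + PS = 11025/16 + 11025/16 = 11025/8

11025/8


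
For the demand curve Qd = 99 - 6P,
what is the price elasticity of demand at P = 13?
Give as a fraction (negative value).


dQ/dP = -6
At P = 13: Q = 99 - 6*13 = 21
E = (dQ/dP)(P/Q) = (-6)(13/21) = -26/7

-26/7


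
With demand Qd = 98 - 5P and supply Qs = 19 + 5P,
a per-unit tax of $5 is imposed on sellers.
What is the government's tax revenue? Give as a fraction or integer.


With tax on sellers, new supply: Qs' = 19 + 5(P - 5)
= 5P - 6
New equilibrium quantity:
Q_new = 46
Tax revenue = tax * Q_new = 5 * 46 = 230

230


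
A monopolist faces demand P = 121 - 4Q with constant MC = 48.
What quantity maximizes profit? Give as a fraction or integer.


TR = P*Q = (121 - 4Q)Q = 121Q - 4Q^2
MR = dTR/dQ = 121 - 8Q
Set MR = MC:
121 - 8Q = 48
73 = 8Q
Q* = 73/8 = 73/8

73/8


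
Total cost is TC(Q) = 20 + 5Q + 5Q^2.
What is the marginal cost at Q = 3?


MC = dTC/dQ = 5 + 2*5*Q
At Q = 3:
MC = 5 + 10*3
MC = 5 + 30 = 35

35


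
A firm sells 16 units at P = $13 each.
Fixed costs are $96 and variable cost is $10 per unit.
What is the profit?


Total Revenue = P * Q = 13 * 16 = $208
Total Cost = FC + VC*Q = 96 + 10*16 = $256
Profit = TR - TC = 208 - 256 = $-48

$-48


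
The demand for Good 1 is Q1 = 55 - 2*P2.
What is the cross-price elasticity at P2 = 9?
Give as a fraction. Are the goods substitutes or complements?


dQ1/dP2 = -2
At P2 = 9: Q1 = 55 - 2*9 = 37
Exy = (dQ1/dP2)(P2/Q1) = -2 * 9 / 37 = -18/37
Since Exy < 0, the goods are complements.

-18/37 (complements)


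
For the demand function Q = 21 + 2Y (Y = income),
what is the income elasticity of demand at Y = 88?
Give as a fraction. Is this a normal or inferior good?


dQ/dY = 2
At Y = 88: Q = 21 + 2*88 = 197
Ey = (dQ/dY)(Y/Q) = 2 * 88 / 197 = 176/197
Since Ey > 0, this is a normal good.

176/197 (normal good)


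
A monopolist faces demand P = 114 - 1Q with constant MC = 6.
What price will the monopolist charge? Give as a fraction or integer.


MR = 114 - 2Q
Set MR = MC: 114 - 2Q = 6
Q* = 54
Substitute into demand:
P* = 114 - 1*54 = 60

60


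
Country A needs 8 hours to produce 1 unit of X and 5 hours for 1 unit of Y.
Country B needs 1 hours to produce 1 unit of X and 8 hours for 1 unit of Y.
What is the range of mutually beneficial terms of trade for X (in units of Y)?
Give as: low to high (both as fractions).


Opportunity cost of X for Country A = hours_X / hours_Y = 8/5 = 8/5 units of Y
Opportunity cost of X for Country B = hours_X / hours_Y = 1/8 = 1/8 units of Y
Terms of trade must be between the two opportunity costs.
Range: 1/8 to 8/5

1/8 to 8/5


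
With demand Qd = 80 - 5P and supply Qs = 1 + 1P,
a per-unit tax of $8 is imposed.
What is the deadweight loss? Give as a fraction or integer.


Pre-tax equilibrium quantity: Q* = 85/6
Post-tax equilibrium quantity: Q_tax = 15/2
Reduction in quantity: Q* - Q_tax = 20/3
DWL = (1/2) * tax * (Q* - Q_tax)
DWL = (1/2) * 8 * 20/3 = 80/3

80/3


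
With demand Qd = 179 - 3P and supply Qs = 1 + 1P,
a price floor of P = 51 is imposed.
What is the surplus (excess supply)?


At P = 51:
Qd = 179 - 3*51 = 26
Qs = 1 + 1*51 = 52
Surplus = Qs - Qd = 52 - 26 = 26

26


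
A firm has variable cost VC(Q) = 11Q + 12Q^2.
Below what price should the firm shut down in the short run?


AVC(Q) = VC(Q)/Q = 11 + 12Q
AVC is increasing in Q, so minimum AVC is at Q -> 0+.
Min AVC = 11
The firm should shut down if P < 11.

11


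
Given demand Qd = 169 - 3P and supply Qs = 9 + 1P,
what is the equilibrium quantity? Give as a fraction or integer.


First find equilibrium price:
169 - 3P = 9 + 1P
P* = 160/4 = 40
Then substitute into demand:
Q* = 169 - 3 * 40 = 49

49


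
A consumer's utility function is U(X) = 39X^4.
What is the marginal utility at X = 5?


MU = dU/dX = 39*4*X^(4-1)
MU = 156*X^3
At X = 5:
MU = 156 * 5^3
MU = 156 * 125 = 19500

19500


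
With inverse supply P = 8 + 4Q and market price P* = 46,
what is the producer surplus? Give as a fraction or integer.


Minimum supply price (at Q=0): P_min = 8
Quantity supplied at P* = 46:
Q* = (46 - 8)/4 = 19/2
PS = (1/2) * Q* * (P* - P_min)
PS = (1/2) * 19/2 * (46 - 8)
PS = (1/2) * 19/2 * 38 = 361/2

361/2


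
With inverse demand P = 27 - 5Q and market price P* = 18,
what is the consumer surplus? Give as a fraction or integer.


Maximum willingness to pay (at Q=0): P_max = 27
Quantity demanded at P* = 18:
Q* = (27 - 18)/5 = 9/5
CS = (1/2) * Q* * (P_max - P*)
CS = (1/2) * 9/5 * (27 - 18)
CS = (1/2) * 9/5 * 9 = 81/10

81/10


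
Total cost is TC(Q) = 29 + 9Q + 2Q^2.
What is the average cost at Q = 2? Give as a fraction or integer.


TC(2) = 29 + 9*2 + 2*2^2
TC(2) = 29 + 18 + 8 = 55
AC = TC/Q = 55/2 = 55/2

55/2


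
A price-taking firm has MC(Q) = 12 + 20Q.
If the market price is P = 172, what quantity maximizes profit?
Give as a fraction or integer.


In perfect competition, profit is maximized where P = MC.
172 = 12 + 20Q
160 = 20Q
Q* = 160/20 = 8

8


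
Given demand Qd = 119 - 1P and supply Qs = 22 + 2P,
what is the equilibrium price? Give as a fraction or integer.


At equilibrium, Qd = Qs.
119 - 1P = 22 + 2P
119 - 22 = 1P + 2P
97 = 3P
P* = 97/3 = 97/3

97/3


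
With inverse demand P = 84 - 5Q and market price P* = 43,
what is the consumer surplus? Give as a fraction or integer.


Maximum willingness to pay (at Q=0): P_max = 84
Quantity demanded at P* = 43:
Q* = (84 - 43)/5 = 41/5
CS = (1/2) * Q* * (P_max - P*)
CS = (1/2) * 41/5 * (84 - 43)
CS = (1/2) * 41/5 * 41 = 1681/10

1681/10


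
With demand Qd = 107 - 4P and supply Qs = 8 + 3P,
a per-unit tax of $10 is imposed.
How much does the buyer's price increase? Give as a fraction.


With a per-unit tax, the buyer's price increase depends on relative slopes.
Supply slope: d = 3, Demand slope: b = 4
Buyer's price increase = d * tax / (b + d)
= 3 * 10 / (4 + 3)
= 30 / 7 = 30/7

30/7
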